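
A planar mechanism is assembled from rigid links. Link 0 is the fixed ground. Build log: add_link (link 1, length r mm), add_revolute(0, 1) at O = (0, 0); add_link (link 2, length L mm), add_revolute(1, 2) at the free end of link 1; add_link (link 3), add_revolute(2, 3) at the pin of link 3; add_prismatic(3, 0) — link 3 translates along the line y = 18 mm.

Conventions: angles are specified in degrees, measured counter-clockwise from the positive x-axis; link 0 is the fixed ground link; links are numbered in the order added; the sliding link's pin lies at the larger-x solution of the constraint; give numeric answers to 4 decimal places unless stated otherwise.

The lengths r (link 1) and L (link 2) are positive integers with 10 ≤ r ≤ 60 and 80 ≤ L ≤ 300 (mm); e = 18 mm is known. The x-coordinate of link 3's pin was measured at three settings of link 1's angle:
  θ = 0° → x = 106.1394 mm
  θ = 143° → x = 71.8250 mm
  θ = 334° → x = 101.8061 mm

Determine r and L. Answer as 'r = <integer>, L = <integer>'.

constraint per measurement: (x − r cos θ)² + (r sin θ − e)² = L²
subtracting the θ₁ and θ₂ equations cancels the r² and L² terms:
r = (x₁² − x₂²) / (2[(x₁cos θ₁ + e sin θ₁) − (x₂cos θ₂ + e sin θ₂)]) = 20.0000 → r = 20
L² = (x₁ − r cos θ₁)² + (r sin θ₁ − e)² = 7743.9962 → L = 88.0000 → L = 88
check at θ₃=334°: x = 101.8061 (printed 101.8061) ✓

r = 20, L = 88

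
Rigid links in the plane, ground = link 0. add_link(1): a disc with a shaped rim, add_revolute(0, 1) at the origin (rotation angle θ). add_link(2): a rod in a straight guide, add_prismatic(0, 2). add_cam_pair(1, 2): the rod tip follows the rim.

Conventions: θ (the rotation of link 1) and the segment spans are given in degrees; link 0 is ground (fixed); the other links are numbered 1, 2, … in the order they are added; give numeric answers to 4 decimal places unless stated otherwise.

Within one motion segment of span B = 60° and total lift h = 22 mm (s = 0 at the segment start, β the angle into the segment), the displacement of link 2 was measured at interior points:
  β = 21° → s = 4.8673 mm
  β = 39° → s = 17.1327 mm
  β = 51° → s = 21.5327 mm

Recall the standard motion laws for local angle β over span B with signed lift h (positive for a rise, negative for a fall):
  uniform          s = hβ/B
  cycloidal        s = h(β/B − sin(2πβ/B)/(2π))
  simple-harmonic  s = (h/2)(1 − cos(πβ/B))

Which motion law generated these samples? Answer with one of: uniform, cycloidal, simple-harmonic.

candidates at β/B = r: uniform s = h·r (linear in β); cycloidal s = h·(r − sin(2πr)/(2π)); simple-harmonic s = (h/2)(1 − cos(πr))
β=21°: printed 4.8673 | uniform 7.7000, cycloidal 4.8673, simple-harmonic 6.0061
β=39°: printed 17.1327 | uniform 14.3000, cycloidal 17.1327, simple-harmonic 15.9939
β=51°: printed 21.5327 | uniform 18.7000, cycloidal 21.5327, simple-harmonic 20.8011
only one law matches every sample → cycloidal

cycloidal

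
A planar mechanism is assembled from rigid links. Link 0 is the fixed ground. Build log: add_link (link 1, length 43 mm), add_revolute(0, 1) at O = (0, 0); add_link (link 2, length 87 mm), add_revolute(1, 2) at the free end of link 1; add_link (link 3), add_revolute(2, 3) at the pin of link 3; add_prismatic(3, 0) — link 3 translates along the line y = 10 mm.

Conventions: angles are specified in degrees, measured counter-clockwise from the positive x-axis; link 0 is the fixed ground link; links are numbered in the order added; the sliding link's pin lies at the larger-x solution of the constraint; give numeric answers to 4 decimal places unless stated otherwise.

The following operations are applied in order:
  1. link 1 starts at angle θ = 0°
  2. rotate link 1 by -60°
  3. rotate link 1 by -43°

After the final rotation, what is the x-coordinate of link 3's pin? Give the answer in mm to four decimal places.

geometry: r = 43 mm, L = 87 mm, e = 10 mm; θ starts at 0°
rotate link 1 by -60°: θ ← 0° -60° = -60°
rotate link 1 by -43°: θ ← -60° -43° = -103°
crank pin P = (r cos θ, r sin θ) = (-9.672895, -41.897913)
h = r sin θ − e = -41.897913 − 10 = -51.897913
x = r cos θ + √(L² − h²) = -9.672895 + 69.825544 = 60.152649

60.1526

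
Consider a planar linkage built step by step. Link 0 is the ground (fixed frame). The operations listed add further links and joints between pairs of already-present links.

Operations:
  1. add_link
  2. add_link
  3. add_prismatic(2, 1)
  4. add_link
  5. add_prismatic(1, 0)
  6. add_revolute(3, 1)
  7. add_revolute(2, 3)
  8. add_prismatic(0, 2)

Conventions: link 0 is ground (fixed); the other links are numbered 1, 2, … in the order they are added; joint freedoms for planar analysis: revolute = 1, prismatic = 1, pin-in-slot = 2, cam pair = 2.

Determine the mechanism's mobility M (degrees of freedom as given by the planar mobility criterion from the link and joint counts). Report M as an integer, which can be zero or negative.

L=1 J1=0 J2=0
add link → L=2 J1=0 J2=0
add link → L=3 J1=0 J2=0
P@2,1 dof=1 J1 → L=3 J1=1 J2=0
add link → L=4 J1=1 J2=0
P@1,0 dof=1 J1 → L=4 J1=2 J2=0
R@3,1 dof=1 J1 → L=4 J1=3 J2=0
R@2,3 dof=1 J1 → L=4 J1=4 J2=0
P@0,2 dof=1 J1 → L=4 J1=5 J2=0
M=3(L−1)−2J1−J2=3·3−2·5−0=-1

M = -1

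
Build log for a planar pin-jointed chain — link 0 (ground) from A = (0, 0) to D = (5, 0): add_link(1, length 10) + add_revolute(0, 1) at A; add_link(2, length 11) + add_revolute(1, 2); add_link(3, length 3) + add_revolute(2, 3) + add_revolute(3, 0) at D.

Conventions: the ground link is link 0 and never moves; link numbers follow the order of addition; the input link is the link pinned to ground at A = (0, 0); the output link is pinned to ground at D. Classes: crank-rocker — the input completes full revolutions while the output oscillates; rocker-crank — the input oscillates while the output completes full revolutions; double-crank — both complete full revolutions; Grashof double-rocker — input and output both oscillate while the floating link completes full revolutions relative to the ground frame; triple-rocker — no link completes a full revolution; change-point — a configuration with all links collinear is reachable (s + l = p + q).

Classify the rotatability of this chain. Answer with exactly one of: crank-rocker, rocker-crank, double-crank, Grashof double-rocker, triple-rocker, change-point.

lengths: ground=5, input=10, coupler=11, output=3
sorted: s=3 (shortest), l=11 (longest), p+q=15
s + l = 14 vs p + q = 15
s + l < p + q (Grashof) with shortest = output link → rocker-crank

rocker-crank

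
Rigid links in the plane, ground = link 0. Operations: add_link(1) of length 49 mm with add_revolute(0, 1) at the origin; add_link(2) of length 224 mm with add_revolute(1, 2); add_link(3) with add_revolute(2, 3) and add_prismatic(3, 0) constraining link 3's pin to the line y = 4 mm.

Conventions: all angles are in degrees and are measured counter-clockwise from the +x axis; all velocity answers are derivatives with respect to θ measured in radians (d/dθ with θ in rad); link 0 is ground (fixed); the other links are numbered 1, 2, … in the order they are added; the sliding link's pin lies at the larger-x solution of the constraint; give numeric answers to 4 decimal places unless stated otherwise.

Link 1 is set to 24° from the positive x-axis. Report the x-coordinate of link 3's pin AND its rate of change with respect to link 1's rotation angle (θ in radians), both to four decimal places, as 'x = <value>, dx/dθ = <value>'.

geometry: r = 49 mm, L = 224 mm, e = 4 mm
crank pin P = (r cos θ, r sin θ) = (44.763727, 19.930096)
h = r sin θ − e = 19.930096 − 4 = 15.930096
x = r cos θ + √(L² − h²) = 44.763727 + 223.432836 = 268.196563
dx/dθ = −r sin θ − h·r cos θ/√(L² − h²) (θ in radians; h = 15.930096) = -23.121616

x = 268.1966, dx/dθ = -23.1216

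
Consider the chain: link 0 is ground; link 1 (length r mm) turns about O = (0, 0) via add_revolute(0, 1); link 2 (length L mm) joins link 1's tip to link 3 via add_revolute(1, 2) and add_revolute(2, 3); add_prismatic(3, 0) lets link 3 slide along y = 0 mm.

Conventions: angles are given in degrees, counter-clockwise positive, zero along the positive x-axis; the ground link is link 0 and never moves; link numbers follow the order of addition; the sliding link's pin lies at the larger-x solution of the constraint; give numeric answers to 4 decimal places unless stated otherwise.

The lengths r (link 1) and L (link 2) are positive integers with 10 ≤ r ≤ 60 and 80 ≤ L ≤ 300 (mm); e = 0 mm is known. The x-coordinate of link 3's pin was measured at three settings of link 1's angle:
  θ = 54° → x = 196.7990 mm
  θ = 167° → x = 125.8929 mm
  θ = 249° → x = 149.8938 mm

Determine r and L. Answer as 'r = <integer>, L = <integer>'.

constraint per measurement: (x − r cos θ)² + (r sin θ − e)² = L²
subtracting the θ₁ and θ₂ equations cancels the r² and L² terms:
r = (x₁² − x₂²) / (2[(x₁cos θ₁ + e sin θ₁) − (x₂cos θ₂ + e sin θ₂)]) = 48.0000 → r = 48
L² = (x₁ − r cos θ₁)² + (r sin θ₁ − e)² = 29928.9936 → L = 173.0000 → L = 173
check at θ₃=249°: x = 149.8938 (printed 149.8938) ✓

r = 48, L = 173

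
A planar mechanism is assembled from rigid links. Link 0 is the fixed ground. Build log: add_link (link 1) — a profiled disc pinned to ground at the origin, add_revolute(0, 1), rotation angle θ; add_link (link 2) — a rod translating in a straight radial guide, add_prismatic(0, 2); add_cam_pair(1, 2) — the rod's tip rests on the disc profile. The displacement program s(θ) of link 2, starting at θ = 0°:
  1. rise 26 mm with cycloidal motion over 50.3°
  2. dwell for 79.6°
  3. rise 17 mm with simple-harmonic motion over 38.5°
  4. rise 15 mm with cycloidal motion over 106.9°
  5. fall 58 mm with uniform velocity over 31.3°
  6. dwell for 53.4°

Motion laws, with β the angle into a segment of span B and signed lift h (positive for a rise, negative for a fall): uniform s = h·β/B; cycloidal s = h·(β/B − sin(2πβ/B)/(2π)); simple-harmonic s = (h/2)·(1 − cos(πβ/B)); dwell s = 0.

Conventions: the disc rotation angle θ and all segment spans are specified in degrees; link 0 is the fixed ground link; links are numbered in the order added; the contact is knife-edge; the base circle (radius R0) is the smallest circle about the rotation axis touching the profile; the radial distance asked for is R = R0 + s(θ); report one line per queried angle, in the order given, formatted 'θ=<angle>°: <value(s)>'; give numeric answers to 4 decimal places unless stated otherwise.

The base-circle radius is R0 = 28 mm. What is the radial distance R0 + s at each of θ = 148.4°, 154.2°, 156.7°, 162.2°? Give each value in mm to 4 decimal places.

seg 1 [0°–50.3°] cycloidal, h=26: full span → s += 26 → s = 26.0000
seg 2 [50.3°–129.9°] dwell: s stays 26.0000
seg 3 [129.9°–168.4°] simple-harmonic, h=17: θ=148.4° here. β=18.5, B=38.5. 17/2·(1 − cos(π·0.4805)) = 7.9801 → s = 33.9801
seg 3 [129.9°–168.4°] simple-harmonic, h=17: θ=154.2° here. β=24.3, B=38.5. 17/2·(1 − cos(π·0.6312)) = 11.9044 → s = 37.9044
seg 3 [129.9°–168.4°] simple-harmonic, h=17: θ=156.7° here. β=26.8, B=38.5. 17/2·(1 − cos(π·0.6961)) = 13.4116 → s = 39.4116
seg 3 [129.9°–168.4°] simple-harmonic, h=17: θ=162.2° here. β=32.3, B=38.5. 17/2·(1 − cos(π·0.8390)) = 15.9352 → s = 41.9352
θ=148.4°: R = R0 + s = 28 + 33.9801 = 61.9801
θ=154.2°: R = R0 + s = 28 + 37.9044 = 65.9044
θ=156.7°: R = R0 + s = 28 + 39.4116 = 67.4116
θ=162.2°: R = R0 + s = 28 + 41.9352 = 69.9352

θ=148.4°: 61.9801
θ=154.2°: 65.9044
θ=156.7°: 67.4116
θ=162.2°: 69.9352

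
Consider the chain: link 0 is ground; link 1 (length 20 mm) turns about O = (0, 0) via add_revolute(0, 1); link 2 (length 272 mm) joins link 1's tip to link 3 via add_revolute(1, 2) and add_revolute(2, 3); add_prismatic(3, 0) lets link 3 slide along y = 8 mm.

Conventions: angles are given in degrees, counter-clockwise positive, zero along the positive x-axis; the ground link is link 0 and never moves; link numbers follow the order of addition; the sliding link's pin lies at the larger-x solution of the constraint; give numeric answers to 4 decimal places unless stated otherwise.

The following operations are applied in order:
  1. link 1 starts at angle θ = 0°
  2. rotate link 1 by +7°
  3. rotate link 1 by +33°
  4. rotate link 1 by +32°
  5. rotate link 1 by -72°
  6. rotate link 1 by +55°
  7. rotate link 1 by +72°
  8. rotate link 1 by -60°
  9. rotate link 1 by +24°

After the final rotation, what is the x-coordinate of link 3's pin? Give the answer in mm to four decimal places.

geometry: r = 20 mm, L = 272 mm, e = 8 mm; θ starts at 0°
rotate link 1 by +7°: θ ← 0° +7° = 7°
rotate link 1 by +33°: θ ← 7° +33° = 40°
rotate link 1 by +32°: θ ← 40° +32° = 72°
rotate link 1 by -72°: θ ← 72° -72° = 0°
rotate link 1 by +55°: θ ← 0° +55° = 55°
rotate link 1 by +72°: θ ← 55° +72° = 127°
rotate link 1 by -60°: θ ← 127° -60° = 67°
rotate link 1 by +24°: θ ← 67° +24° = 91°
crank pin P = (r cos θ, r sin θ) = (-0.349048, 19.996954)
h = r sin θ − e = 19.996954 − 8 = 11.996954
x = r cos θ + √(L² − h²) = -0.349048 + 271.735300 = 271.386252

271.3863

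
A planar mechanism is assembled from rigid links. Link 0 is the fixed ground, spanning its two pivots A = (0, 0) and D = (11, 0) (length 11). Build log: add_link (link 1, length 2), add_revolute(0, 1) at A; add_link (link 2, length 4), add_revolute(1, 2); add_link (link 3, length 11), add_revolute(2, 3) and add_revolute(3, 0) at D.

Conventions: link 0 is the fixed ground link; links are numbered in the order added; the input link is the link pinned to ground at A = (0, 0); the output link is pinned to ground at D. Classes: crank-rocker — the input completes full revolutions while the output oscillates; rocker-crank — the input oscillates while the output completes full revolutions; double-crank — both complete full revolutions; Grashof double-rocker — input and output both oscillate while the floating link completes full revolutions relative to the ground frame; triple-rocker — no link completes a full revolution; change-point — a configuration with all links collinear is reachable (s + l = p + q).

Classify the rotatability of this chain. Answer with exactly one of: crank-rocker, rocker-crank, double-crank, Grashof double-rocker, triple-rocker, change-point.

lengths: ground=11, input=2, coupler=4, output=11
sorted: s=2 (shortest), l=11 (longest), p+q=15
s + l = 13 vs p + q = 15
s + l < p + q (Grashof) with shortest = input link → crank-rocker

crank-rocker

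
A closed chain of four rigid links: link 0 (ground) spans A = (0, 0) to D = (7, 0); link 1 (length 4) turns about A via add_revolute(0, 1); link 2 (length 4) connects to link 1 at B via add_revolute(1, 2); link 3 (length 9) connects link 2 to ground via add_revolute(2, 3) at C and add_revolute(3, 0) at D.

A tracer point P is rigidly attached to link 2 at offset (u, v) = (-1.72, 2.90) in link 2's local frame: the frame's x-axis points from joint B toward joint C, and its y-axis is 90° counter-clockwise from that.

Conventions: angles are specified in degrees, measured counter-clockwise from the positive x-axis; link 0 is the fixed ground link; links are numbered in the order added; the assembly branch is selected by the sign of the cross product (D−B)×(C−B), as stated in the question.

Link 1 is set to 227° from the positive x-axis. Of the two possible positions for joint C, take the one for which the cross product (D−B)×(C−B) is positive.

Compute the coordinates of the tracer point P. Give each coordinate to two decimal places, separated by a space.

A=(0,0), D=(7.00,0)
B = A + 4.00·(cos227°, sin227°) = (-2.7280, -2.9254)
|BD| = 10.1583
circle(B,4.00) ∩ circle(D,9.00): a=1.8798, h=3.5308
  candidates: C₊=(-1.9446,0.9971) cross=35.867; C₋=(0.0890,-5.7652) cross=-35.867
  branch + wants cross > 0 → take C=(-1.9446,0.9971) (cross=35.867)
ex = (C−B)/|BC| = (0.1959,0.9806); ey = (-0.9806,0.1959)
P = B + -1.72·ex + 2.90·ey = (-5.9087,-4.0441)

-5.91 -4.04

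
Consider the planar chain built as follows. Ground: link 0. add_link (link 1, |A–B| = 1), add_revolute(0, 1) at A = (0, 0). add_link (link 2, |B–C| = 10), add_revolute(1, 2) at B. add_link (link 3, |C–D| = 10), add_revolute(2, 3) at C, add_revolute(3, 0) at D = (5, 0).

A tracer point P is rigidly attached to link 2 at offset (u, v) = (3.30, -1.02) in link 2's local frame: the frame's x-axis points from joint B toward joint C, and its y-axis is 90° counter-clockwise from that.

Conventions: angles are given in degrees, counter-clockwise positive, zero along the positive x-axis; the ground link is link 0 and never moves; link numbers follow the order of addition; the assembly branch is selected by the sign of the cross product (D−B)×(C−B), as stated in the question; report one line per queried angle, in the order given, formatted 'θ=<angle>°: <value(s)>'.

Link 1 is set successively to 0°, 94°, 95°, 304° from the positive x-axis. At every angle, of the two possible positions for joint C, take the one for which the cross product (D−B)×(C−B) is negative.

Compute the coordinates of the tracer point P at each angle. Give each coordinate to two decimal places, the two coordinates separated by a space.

A=(0,0), D=(5.00,0)
θ=0°: B = A + 1.00·(cos0°, sin0°) = (1.0000, 0.0000)
θ=0°: |BD| = 4.0000
θ=0°: circle(B,10.00) ∩ circle(D,10.00): a=2.0000, h=9.7980
θ=0°:   candidates: C₊=(3.0000,9.7980) cross=39.192; C₋=(3.0000,-9.7980) cross=-39.192
θ=0°:   branch - wants cross < 0 → take C=(3.0000,-9.7980) (cross=-39.192)
θ=0°: ex = (C−B)/|BC| = (0.2000,-0.9798); ey = (0.9798,0.2000)
θ=0°: P = B + 3.30·ex + -1.02·ey = (0.6606,-3.4373)
θ=94°: B = A + 1.00·(cos94°, sin94°) = (-0.0698, 0.9976)
θ=94°: |BD| = 5.1670
θ=94°: circle(B,10.00) ∩ circle(D,10.00): a=2.5835, h=9.6605
θ=94°:   candidates: C₊=(4.3302,9.9775) cross=49.916; C₋=(0.6000,-8.9800) cross=-49.916
θ=94°:   branch - wants cross < 0 → take C=(0.6000,-8.9800) (cross=-49.916)
θ=94°: ex = (C−B)/|BC| = (0.0670,-0.9978); ey = (0.9978,0.0670)
θ=94°: P = B + 3.30·ex + -1.02·ey = (-0.8664,-2.3633)
θ=95°: B = A + 1.00·(cos95°, sin95°) = (-0.0872, 0.9962)
θ=95°: |BD| = 5.1838
θ=95°: circle(B,10.00) ∩ circle(D,10.00): a=2.5919, h=9.6583
θ=95°:   candidates: C₊=(4.3125,9.9763) cross=50.066; C₋=(0.6003,-8.9801) cross=-50.066
θ=95°:   branch - wants cross < 0 → take C=(0.6003,-8.9801) (cross=-50.066)
θ=95°: ex = (C−B)/|BC| = (0.0687,-0.9976); ey = (0.9976,0.0687)
θ=95°: P = B + 3.30·ex + -1.02·ey = (-0.8779,-2.3661)
θ=304°: B = A + 1.00·(cos304°, sin304°) = (0.5592, -0.8290)
θ=304°: |BD| = 4.5175
θ=304°: circle(B,10.00) ∩ circle(D,10.00): a=2.2588, h=9.7416
θ=304°:   candidates: C₊=(0.9919,9.1616) cross=44.008; C₋=(4.5673,-9.9906) cross=-44.008
θ=304°:   branch - wants cross < 0 → take C=(4.5673,-9.9906) (cross=-44.008)
θ=304°: ex = (C−B)/|BC| = (0.4008,-0.9162); ey = (0.9162,0.4008)
θ=304°: P = B + 3.30·ex + -1.02·ey = (0.9474,-4.2612)

θ=0°: 0.66 -3.44
θ=94°: -0.87 -2.36
θ=95°: -0.88 -2.37
θ=304°: 0.95 -4.26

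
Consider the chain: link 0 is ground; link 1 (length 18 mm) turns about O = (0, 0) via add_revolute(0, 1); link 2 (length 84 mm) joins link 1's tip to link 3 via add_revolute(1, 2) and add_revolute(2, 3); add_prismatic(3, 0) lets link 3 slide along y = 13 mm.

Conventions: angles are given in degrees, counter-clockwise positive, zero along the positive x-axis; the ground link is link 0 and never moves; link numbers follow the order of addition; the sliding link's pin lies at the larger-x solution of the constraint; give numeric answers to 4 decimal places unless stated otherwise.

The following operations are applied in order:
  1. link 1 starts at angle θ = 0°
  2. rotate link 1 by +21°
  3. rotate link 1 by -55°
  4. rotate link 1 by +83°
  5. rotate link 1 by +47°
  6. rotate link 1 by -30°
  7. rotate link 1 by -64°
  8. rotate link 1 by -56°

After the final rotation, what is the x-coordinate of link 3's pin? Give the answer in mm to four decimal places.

geometry: r = 18 mm, L = 84 mm, e = 13 mm; θ starts at 0°
rotate link 1 by +21°: θ ← 0° +21° = 21°
rotate link 1 by -55°: θ ← 21° -55° = -34°
rotate link 1 by +83°: θ ← -34° +83° = 49°
rotate link 1 by +47°: θ ← 49° +47° = 96°
rotate link 1 by -30°: θ ← 96° -30° = 66°
rotate link 1 by -64°: θ ← 66° -64° = 2°
rotate link 1 by -56°: θ ← 2° -56° = -54°
crank pin P = (r cos θ, r sin θ) = (10.580135, -14.562306)
h = r sin θ − e = -14.562306 − 13 = -27.562306
x = r cos θ + √(L² − h²) = 10.580135 + 79.349350 = 89.929484

89.9295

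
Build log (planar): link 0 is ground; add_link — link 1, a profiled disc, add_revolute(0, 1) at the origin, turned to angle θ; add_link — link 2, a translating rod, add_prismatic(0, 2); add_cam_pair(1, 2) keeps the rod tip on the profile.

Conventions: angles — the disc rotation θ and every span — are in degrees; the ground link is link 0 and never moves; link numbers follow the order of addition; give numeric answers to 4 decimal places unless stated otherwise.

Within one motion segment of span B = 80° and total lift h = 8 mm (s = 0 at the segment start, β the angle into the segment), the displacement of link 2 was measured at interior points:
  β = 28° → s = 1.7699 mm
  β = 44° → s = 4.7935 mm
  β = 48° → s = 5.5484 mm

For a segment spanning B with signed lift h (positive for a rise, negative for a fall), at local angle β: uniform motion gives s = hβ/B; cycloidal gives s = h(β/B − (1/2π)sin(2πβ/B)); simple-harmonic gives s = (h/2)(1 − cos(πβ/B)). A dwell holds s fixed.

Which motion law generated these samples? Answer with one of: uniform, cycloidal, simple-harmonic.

candidates at β/B = r: uniform s = h·r (linear in β); cycloidal s = h·(r − sin(2πr)/(2π)); simple-harmonic s = (h/2)(1 − cos(πr))
β=28°: printed 1.7699 | uniform 2.8000, cycloidal 1.7699, simple-harmonic 2.1840
β=44°: printed 4.7935 | uniform 4.4000, cycloidal 4.7935, simple-harmonic 4.6257
β=48°: printed 5.5484 | uniform 4.8000, cycloidal 5.5484, simple-harmonic 5.2361
only one law matches every sample → cycloidal

cycloidal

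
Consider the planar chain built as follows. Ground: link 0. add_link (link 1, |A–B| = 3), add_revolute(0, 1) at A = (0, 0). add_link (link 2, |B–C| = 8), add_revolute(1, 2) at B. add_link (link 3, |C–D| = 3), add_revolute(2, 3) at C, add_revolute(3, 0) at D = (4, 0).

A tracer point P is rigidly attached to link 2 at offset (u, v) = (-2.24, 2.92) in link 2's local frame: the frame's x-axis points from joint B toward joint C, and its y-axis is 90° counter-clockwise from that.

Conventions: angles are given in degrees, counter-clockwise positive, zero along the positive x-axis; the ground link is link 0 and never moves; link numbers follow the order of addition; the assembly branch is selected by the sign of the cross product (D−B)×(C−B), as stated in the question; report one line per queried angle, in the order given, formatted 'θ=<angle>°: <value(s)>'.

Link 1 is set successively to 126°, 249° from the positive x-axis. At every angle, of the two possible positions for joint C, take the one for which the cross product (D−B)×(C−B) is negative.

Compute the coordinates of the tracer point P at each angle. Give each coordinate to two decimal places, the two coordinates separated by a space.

A=(0,0), D=(4.00,0)
θ=126°: B = A + 3.00·(cos126°, sin126°) = (-1.7634, 2.4271)
θ=126°: |BD| = 6.2535
θ=126°: circle(B,8.00) ∩ circle(D,3.00): a=7.5243, h=2.7176
θ=126°:   candidates: C₊=(6.2258,2.0114) cross=16.995; C₋=(4.1164,-2.9977) cross=-16.995
θ=126°:   branch - wants cross < 0 → take C=(4.1164,-2.9977) (cross=-16.995)
θ=126°: ex = (C−B)/|BC| = (0.7350,-0.6781); ey = (0.6781,0.7350)
θ=126°: P = B + -2.24·ex + 2.92·ey = (-1.4296,6.0921)
θ=249°: B = A + 3.00·(cos249°, sin249°) = (-1.0751, -2.8007)
θ=249°: |BD| = 5.7966
θ=249°: circle(B,8.00) ∩ circle(D,3.00): a=7.6425, h=2.3649
θ=249°:   candidates: C₊=(4.4734,2.9624) cross=13.709; C₋=(6.7587,-1.1787) cross=-13.709
θ=249°:   branch - wants cross < 0 → take C=(6.7587,-1.1787) (cross=-13.709)
θ=249°: ex = (C−B)/|BC| = (0.9792,0.2028); ey = (-0.2028,0.9792)
θ=249°: P = B + -2.24·ex + 2.92·ey = (-3.8606,-0.3956)

θ=126°: -1.43 6.09
θ=249°: -3.86 -0.40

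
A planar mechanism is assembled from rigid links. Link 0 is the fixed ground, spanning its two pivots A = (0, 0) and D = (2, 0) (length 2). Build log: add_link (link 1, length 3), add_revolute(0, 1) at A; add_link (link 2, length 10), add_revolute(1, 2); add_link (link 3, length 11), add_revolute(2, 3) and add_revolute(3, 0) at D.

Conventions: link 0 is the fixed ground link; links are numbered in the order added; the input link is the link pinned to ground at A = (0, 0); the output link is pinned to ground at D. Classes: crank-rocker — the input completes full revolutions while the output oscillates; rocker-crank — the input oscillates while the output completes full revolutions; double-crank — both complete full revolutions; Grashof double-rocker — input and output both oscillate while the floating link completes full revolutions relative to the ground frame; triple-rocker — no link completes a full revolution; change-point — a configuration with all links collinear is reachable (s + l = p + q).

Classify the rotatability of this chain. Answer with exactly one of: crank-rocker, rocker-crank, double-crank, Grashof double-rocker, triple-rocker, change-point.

lengths: ground=2, input=3, coupler=10, output=11
sorted: s=2 (shortest), l=11 (longest), p+q=13
s + l = 13 vs p + q = 13
s + l = p + q → change-point (collinear configuration reachable)

change-point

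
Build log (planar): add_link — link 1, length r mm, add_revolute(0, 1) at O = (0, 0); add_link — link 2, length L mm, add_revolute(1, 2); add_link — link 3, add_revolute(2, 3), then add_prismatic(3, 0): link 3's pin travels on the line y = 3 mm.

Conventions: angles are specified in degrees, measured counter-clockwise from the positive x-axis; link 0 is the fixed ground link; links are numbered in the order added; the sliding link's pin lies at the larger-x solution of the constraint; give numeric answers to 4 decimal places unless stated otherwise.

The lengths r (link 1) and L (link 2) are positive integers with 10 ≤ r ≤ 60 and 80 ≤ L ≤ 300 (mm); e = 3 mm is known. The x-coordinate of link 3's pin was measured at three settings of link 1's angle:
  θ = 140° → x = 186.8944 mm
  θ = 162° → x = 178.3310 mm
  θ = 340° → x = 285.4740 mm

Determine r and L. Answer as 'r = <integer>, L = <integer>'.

constraint per measurement: (x − r cos θ)² + (r sin θ − e)² = L²
subtracting the θ₁ and θ₂ equations cancels the r² and L² terms:
r = (x₁² − x₂²) / (2[(x₁cos θ₁ + e sin θ₁) − (x₂cos θ₂ + e sin θ₂)]) = 57.0002 → r = 57
L² = (x₁ − r cos θ₁)² + (r sin θ₁ − e)² = 54288.9969 → L = 233.0000 → L = 233
check at θ₃=340°: x = 285.4740 (printed 285.4740) ✓

r = 57, L = 233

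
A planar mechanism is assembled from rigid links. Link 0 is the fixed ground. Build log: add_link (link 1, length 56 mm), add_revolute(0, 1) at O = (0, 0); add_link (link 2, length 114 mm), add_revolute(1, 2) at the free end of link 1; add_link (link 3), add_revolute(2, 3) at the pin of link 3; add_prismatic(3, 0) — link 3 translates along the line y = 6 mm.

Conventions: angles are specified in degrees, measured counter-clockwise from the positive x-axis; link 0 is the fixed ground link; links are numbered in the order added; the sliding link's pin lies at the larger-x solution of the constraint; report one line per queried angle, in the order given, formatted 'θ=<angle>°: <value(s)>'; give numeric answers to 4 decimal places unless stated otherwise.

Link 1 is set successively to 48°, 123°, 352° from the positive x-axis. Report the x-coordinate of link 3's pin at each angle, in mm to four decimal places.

geometry: r = 56 mm, L = 114 mm, e = 6 mm
θ=48°: crank pin P = (r cos θ, r sin θ) = (37.471314, 41.616110)
θ=48°: h = r sin θ − e = 41.616110 − 6 = 35.616110
θ=48°: x = r cos θ + √(L² − h²) = 37.471314 + 108.293549 = 145.764863
θ=123°: crank pin P = (r cos θ, r sin θ) = (-30.499786, 46.965552)
θ=123°: h = r sin θ − e = 46.965552 − 6 = 40.965552
θ=123°: x = r cos θ + √(L² − h²) = -30.499786 + 106.385260 = 75.885474
θ=352°: crank pin P = (r cos θ, r sin θ) = (55.455012, -7.793694)
θ=352°: h = r sin θ − e = -7.793694 − 6 = -13.793694
θ=352°: x = r cos θ + √(L² − h²) = 55.455012 + 113.162423 = 168.617435

θ=48°: 145.7649
θ=123°: 75.8855
θ=352°: 168.6174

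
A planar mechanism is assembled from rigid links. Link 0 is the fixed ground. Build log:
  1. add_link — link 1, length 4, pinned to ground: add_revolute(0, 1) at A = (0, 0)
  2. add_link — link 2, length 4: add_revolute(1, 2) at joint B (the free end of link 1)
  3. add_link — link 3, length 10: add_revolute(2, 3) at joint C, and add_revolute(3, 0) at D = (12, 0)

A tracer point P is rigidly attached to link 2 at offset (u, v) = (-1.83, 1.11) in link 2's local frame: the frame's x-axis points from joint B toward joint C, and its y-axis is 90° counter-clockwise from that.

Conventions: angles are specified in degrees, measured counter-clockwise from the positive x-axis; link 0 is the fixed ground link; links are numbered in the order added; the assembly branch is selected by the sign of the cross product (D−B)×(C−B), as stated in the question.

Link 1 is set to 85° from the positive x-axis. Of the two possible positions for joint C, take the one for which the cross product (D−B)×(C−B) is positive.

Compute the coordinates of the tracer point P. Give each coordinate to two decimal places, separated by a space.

A=(0,0), D=(12.00,0)
B = A + 4.00·(cos85°, sin85°) = (0.3486, 3.9848)
|BD| = 12.3139
circle(B,4.00) ∩ circle(D,10.00): a=2.7462, h=2.9083
  candidates: C₊=(3.8882,5.8480) cross=35.813; C₋=(2.0059,0.3443) cross=-35.813
  branch + wants cross > 0 → take C=(3.8882,5.8480) (cross=35.813)
ex = (C−B)/|BC| = (0.8849,0.4658); ey = (-0.4658,0.8849)
P = B + -1.83·ex + 1.11·ey = (-1.7878,4.1146)

-1.79 4.11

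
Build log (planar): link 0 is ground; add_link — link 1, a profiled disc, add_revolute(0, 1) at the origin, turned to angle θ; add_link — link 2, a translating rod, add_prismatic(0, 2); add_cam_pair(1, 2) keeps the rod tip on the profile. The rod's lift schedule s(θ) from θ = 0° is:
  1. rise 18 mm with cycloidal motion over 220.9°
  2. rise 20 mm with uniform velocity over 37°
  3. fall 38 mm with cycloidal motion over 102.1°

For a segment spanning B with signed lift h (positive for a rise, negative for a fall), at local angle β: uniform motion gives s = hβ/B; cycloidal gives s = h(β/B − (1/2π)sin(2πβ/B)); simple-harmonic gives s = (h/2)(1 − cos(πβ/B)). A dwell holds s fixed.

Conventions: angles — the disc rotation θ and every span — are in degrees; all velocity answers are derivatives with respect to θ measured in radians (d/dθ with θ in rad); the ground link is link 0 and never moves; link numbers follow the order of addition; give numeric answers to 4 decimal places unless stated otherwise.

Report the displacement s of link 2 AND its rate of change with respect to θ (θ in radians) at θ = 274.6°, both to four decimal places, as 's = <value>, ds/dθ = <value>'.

seg 1 [0°–220.9°] cycloidal, h=18: full span → s += 18 → s = 18.0000
seg 2 [220.9°–257.9°] uniform, h=20: full span → s += 20 → s = 38.0000
seg 3 [257.9°–360°] cycloidal, h=-38: θ=274.6° here. β=16.7, B=102.1. -38·(0.1636 − sin(2π·0.1636)/(2π)) = -1.0378 → s = 36.9622
velocity in seg [257.9°–360°] (cycloidal), θ in radians: β = 16.7° = 0.2915 rad, B = 102.1° = 1.7820 rad; ds/dθ = (h/B)(1 − cos(2πβ/B)) = ((-38)/1.7820)(1 − cos(2π·0.1636)) = -10.304449 mm/rad

s = 36.9622, ds/dθ = -10.3044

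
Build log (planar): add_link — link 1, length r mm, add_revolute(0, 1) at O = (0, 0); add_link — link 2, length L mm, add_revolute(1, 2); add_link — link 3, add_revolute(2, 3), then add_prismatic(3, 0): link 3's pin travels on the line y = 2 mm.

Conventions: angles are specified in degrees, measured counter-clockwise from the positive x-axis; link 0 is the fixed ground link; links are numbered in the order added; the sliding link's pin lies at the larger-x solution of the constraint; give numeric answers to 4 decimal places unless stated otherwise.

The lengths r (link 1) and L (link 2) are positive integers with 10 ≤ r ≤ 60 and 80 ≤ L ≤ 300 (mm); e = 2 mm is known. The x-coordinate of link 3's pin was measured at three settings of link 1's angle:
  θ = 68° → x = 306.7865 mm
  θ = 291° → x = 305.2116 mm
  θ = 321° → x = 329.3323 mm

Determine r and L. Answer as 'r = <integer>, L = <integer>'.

constraint per measurement: (x − r cos θ)² + (r sin θ − e)² = L²
subtracting the θ₁ and θ₂ equations cancels the r² and L² terms:
r = (x₁² − x₂²) / (2[(x₁cos θ₁ + e sin θ₁) − (x₂cos θ₂ + e sin θ₂)]) = 51.9996 → r = 52
L² = (x₁ − r cos θ₁)² + (r sin θ₁ − e)² = 84680.9808 → L = 291.0000 → L = 291
check at θ₃=321°: x = 329.3323 (printed 329.3323) ✓

r = 52, L = 291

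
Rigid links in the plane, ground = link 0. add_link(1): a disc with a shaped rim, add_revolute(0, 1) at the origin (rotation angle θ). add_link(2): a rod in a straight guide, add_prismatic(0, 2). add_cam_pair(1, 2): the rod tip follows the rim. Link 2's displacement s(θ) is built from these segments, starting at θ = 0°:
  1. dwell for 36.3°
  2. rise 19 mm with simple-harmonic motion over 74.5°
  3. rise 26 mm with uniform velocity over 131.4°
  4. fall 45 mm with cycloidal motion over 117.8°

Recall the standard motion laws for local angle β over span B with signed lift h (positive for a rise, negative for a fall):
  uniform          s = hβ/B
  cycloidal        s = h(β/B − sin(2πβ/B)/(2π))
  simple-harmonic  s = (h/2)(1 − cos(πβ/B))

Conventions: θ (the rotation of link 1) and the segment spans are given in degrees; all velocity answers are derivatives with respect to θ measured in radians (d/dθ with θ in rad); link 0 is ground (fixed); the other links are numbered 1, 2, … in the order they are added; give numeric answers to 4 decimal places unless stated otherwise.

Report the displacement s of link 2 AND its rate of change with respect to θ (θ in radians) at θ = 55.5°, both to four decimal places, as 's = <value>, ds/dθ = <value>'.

segment 1 (0° to 36.3°, dwell): s unchanged at 0.0000
θ = 55.5° falls in segment 2 (36.3° to 110.8°, simple-harmonic, h = 19): β = 55.5 − 36.3 = 19.2°, B = 74.5°; Δs = 19/2·(1 − cos(π·0.2577)) = 2.9473; s = 0.0000 + 2.9473 = 2.9473
velocity in seg [36.3°–110.8°] (simple-harmonic), θ in radians: β = 19.2° = 0.3351 rad, B = 74.5° = 1.3003 rad; ds/dθ = (πh/(2B)) sin(πβ/B) = (π·19/(2·1.3003)) sin(π·0.2577) = 16.618964 mm/rad

s = 2.9473, ds/dθ = 16.6190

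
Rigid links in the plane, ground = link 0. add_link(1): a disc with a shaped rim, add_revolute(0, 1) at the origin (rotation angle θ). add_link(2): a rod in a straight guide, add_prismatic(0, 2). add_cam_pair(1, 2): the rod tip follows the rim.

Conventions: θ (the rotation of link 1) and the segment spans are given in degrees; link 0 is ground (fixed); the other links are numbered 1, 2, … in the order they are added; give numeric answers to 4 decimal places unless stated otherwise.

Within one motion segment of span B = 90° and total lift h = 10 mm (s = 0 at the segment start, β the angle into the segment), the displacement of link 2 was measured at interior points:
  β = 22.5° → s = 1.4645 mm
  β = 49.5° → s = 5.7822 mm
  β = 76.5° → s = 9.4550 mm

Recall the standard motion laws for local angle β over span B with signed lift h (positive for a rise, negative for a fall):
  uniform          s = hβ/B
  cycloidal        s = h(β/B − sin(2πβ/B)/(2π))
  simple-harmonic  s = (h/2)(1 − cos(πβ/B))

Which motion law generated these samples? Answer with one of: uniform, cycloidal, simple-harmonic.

candidates at β/B = r: uniform s = h·r (linear in β); cycloidal s = h·(r − sin(2πr)/(2π)); simple-harmonic s = (h/2)(1 − cos(πr))
β=22.5°: printed 1.4645 | uniform 2.5000, cycloidal 0.9085, simple-harmonic 1.4645
β=49.5°: printed 5.7822 | uniform 5.5000, cycloidal 5.9918, simple-harmonic 5.7822
β=76.5°: printed 9.4550 | uniform 8.5000, cycloidal 9.7876, simple-harmonic 9.4550
only one law matches every sample → simple-harmonic

simple-harmonic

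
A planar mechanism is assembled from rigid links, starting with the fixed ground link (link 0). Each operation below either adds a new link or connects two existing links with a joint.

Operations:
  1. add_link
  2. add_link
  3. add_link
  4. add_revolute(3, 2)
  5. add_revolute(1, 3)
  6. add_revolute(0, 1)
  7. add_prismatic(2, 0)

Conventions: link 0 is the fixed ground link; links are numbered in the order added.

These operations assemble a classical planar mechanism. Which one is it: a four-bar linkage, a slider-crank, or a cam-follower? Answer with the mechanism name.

links: 4 (incl. ground); joints: 3 revolute, 1 prismatic, 0 higher (cam) pair, forming one closed loop
4 links, 3 revolutes + 1 prismatic in one loop → slider-crank

slider-crank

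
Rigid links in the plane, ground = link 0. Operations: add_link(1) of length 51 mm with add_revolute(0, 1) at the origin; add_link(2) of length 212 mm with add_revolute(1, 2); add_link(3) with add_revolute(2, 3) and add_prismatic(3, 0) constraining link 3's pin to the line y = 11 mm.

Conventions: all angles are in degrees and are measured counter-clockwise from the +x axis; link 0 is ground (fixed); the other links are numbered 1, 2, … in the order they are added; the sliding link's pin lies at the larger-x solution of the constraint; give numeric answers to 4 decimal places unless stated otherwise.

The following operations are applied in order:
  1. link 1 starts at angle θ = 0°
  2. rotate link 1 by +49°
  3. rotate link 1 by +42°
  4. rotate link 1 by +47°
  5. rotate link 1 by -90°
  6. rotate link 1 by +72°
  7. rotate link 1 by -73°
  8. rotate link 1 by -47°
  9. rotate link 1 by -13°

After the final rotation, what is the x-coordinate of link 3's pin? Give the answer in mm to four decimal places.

geometry: r = 51 mm, L = 212 mm, e = 11 mm; θ starts at 0°
rotate link 1 by +49°: θ ← 0° +49° = 49°
rotate link 1 by +42°: θ ← 49° +42° = 91°
rotate link 1 by +47°: θ ← 91° +47° = 138°
rotate link 1 by -90°: θ ← 138° -90° = 48°
rotate link 1 by +72°: θ ← 48° +72° = 120°
rotate link 1 by -73°: θ ← 120° -73° = 47°
rotate link 1 by -47°: θ ← 47° -47° = 0°
rotate link 1 by -13°: θ ← 0° -13° = -13°
crank pin P = (r cos θ, r sin θ) = (49.692873, -11.472504)
h = r sin θ − e = -11.472504 − 11 = -22.472504
x = r cos θ + √(L² − h²) = 49.692873 + 210.805566 = 260.498439

260.4984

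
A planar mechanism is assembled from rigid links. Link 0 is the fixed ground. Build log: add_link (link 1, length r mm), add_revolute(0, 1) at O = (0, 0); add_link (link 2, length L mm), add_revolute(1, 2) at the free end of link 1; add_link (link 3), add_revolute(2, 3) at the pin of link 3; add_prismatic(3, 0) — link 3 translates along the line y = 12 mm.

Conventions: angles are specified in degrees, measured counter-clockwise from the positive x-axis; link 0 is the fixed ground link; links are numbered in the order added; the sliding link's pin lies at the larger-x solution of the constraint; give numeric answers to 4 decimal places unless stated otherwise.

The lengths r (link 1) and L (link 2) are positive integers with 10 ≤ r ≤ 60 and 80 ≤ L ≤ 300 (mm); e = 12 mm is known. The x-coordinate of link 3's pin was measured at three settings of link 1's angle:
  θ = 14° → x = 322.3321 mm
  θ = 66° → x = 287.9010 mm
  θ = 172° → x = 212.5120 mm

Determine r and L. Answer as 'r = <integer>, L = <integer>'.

constraint per measurement: (x − r cos θ)² + (r sin θ − e)² = L²
subtracting the θ₁ and θ₂ equations cancels the r² and L² terms:
r = (x₁² − x₂²) / (2[(x₁cos θ₁ + e sin θ₁) − (x₂cos θ₂ + e sin θ₂)]) = 56.0000 → r = 56
L² = (x₁ − r cos θ₁)² + (r sin θ₁ − e)² = 71824.0042 → L = 268.0000 → L = 268
check at θ₃=172°: x = 212.5120 (printed 212.5120) ✓

r = 56, L = 268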